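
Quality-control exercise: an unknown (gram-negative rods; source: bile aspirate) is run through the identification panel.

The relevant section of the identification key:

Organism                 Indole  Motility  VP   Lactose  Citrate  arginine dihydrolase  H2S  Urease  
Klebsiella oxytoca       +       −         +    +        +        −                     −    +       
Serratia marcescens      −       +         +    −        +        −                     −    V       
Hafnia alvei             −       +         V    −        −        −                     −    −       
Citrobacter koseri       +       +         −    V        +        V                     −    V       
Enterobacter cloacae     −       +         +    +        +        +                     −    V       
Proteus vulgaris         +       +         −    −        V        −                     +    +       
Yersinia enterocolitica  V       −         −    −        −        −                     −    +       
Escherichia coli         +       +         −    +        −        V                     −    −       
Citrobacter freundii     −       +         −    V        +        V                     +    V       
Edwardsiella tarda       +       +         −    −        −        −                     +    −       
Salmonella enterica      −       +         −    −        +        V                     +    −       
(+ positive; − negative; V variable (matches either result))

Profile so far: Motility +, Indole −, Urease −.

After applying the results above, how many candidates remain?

Urease −: excludes Klebsiella oxytoca, Proteus vulgaris, Yersinia enterocolitica — 8 left.
Indole −: excludes Citrobacter koseri, Escherichia coli, Edwardsiella tarda — 5 left.
Motility +: all 5 remaining candidates are consistent.
Still consistent: Citrobacter freundii, Enterobacter cloacae, Hafnia alvei, Salmonella enterica, Serratia marcescens.

5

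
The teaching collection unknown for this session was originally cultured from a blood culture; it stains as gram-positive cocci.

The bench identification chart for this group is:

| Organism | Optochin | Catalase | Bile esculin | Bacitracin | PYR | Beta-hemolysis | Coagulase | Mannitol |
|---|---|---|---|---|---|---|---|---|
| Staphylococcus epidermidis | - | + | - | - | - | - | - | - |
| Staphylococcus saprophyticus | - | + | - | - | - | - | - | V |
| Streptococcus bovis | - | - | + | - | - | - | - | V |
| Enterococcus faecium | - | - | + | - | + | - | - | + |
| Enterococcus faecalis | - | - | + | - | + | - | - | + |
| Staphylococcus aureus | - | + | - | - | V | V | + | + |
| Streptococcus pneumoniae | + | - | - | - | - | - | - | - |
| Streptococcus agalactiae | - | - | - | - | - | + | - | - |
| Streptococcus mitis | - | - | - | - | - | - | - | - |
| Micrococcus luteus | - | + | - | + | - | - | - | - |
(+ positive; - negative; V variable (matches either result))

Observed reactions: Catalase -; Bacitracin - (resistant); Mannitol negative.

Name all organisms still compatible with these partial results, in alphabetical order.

Streptococcus agalactiae, Streptococcus bovis, Streptococcus mitis, Streptococcus pneumoniae

Mannitol -: excludes Enterococcus faecium, Enterococcus faecalis, Staphylococcus aureus — 7 left.
Bacitracin -: excludes Micrococcus luteus — 6 left.
Catalase -: excludes Staphylococcus epidermidis, Staphylococcus saprophyticus — 4 left.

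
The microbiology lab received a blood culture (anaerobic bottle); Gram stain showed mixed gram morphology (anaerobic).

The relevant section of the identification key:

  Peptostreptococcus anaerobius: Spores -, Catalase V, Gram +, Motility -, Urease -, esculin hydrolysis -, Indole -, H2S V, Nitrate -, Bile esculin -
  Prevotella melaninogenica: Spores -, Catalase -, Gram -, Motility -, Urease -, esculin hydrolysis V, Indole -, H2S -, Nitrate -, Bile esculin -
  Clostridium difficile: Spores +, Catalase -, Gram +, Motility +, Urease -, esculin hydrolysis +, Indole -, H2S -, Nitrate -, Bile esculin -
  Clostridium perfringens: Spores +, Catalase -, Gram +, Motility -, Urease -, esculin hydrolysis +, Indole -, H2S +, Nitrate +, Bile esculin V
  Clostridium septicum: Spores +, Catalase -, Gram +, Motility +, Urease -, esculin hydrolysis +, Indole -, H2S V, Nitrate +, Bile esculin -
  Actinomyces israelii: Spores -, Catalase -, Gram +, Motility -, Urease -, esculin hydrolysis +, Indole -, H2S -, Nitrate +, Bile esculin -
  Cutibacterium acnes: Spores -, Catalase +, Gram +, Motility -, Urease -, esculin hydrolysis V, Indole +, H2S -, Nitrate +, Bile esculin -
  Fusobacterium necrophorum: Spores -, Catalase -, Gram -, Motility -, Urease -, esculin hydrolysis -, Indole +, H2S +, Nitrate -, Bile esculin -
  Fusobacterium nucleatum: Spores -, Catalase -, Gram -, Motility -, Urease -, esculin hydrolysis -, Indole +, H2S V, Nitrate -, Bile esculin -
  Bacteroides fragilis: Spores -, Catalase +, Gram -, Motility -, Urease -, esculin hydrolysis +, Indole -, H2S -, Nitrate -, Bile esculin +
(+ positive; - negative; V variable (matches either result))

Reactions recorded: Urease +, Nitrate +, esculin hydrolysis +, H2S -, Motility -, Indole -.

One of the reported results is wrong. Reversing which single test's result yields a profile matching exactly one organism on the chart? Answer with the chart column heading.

Urease

As reported, no row in the chart matches all 6 reactions.
Reversing Indole → still no organism matches.
Reversing Nitrate → still no organism matches.
Reversing Urease (to -) → unique match: Actinomyces israelii.
Reversing Motility → still no organism matches.
Reversing H2S → still no organism matches.
Reversing esculin hydrolysis → still no organism matches.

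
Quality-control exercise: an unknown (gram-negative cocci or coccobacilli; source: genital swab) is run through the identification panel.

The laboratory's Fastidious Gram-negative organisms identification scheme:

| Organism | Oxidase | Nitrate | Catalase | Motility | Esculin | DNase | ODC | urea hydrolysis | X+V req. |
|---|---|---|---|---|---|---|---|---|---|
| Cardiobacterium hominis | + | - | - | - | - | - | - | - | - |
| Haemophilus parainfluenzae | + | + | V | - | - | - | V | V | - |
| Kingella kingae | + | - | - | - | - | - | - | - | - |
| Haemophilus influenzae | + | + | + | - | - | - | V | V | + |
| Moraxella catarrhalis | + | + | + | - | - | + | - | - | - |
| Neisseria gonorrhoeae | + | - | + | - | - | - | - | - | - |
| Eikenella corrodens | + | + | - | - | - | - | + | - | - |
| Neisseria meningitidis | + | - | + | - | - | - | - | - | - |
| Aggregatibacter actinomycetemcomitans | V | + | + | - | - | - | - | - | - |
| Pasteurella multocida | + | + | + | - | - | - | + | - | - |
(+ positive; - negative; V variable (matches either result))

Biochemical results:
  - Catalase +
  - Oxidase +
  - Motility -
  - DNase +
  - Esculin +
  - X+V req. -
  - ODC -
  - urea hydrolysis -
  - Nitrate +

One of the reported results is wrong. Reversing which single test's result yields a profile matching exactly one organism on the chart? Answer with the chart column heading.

Esculin

As reported, no row in the chart matches all 9 reactions.
Reversing X+V req. → still no organism matches.
Reversing Catalase → still no organism matches.
Reversing Oxidase → still no organism matches.
Reversing DNase → still no organism matches.
Reversing Esculin (to -) → unique match: Moraxella catarrhalis.
Reversing Nitrate → still no organism matches.
Reversing Motility → still no organism matches.
Reversing urea hydrolysis → still no organism matches.
Reversing ODC → still no organism matches.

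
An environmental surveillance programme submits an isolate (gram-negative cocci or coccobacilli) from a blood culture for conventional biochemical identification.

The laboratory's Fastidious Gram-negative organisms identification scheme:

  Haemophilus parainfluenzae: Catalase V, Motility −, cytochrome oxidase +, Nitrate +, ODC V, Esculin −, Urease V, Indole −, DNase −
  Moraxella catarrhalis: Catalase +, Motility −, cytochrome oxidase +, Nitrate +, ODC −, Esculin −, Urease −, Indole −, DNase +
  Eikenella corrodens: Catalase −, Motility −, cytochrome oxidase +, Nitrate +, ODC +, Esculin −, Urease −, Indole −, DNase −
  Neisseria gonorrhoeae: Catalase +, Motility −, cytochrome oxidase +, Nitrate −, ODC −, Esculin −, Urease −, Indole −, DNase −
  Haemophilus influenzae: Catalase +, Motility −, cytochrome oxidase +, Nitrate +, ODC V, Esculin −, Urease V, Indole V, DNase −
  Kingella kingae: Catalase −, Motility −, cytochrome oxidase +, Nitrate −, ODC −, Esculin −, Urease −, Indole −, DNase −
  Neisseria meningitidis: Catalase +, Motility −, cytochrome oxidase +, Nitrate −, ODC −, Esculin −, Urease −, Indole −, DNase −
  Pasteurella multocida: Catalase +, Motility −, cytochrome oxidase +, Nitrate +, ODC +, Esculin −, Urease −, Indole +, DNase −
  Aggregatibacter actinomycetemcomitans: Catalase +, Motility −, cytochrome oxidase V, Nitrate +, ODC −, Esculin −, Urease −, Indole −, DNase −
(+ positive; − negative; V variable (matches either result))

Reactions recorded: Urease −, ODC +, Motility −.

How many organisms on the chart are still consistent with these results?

Urease −: all 9 remaining candidates are consistent.
Motility −: all 9 remaining candidates are consistent.
ODC +: excludes 5 organisms — 4 left.
Still consistent: Eikenella corrodens, Haemophilus influenzae, Haemophilus parainfluenzae, Pasteurella multocida.

4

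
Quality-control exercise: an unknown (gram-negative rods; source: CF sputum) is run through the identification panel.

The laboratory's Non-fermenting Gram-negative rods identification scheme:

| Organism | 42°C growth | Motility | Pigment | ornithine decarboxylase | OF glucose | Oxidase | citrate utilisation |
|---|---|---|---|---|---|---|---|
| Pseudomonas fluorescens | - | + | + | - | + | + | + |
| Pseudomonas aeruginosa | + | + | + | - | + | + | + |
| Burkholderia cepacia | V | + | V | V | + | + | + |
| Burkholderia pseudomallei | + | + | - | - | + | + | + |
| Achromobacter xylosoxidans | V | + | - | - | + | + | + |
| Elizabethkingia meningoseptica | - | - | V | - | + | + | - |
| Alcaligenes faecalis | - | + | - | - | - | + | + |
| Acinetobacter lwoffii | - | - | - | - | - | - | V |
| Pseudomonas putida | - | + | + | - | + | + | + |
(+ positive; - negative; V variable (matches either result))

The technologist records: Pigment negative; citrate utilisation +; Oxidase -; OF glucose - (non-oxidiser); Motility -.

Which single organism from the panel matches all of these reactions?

Oxidase -: excludes 8 organisms — 1 left.
OF glucose -: the one remaining candidate is consistent.
citrate utilisation +: the one remaining candidate is consistent.
Pigment -: the one remaining candidate is consistent.
Motility -: the one remaining candidate is consistent.

Acinetobacter lwoffii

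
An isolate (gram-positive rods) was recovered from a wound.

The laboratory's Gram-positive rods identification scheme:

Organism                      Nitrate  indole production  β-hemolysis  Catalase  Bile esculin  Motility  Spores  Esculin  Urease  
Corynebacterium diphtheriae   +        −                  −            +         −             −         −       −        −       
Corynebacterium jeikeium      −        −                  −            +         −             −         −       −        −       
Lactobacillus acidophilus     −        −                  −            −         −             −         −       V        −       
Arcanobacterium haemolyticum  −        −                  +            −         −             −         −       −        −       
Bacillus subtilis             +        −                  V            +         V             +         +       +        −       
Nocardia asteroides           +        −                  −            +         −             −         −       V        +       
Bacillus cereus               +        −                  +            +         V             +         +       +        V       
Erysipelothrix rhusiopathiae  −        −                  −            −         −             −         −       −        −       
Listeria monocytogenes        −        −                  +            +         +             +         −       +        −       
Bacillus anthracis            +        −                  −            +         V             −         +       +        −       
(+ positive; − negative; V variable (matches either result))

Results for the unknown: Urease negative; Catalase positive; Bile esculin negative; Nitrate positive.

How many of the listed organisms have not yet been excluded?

4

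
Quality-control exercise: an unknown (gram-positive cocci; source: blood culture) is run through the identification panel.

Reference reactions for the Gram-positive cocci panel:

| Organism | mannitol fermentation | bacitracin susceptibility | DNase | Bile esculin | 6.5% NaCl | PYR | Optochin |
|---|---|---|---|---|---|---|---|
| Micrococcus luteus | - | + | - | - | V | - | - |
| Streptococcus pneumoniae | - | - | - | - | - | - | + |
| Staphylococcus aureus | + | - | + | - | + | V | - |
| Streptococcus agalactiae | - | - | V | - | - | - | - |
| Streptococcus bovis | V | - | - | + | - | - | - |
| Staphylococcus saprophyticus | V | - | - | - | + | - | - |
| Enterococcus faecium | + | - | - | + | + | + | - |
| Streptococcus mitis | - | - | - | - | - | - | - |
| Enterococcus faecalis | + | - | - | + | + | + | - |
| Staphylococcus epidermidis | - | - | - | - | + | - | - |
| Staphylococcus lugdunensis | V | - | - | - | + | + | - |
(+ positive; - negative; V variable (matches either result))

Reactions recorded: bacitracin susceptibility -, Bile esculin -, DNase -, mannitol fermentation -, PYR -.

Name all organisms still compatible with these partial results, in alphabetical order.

Staphylococcus epidermidis, Staphylococcus saprophyticus, Streptococcus agalactiae, Streptococcus mitis, Streptococcus pneumoniae

DNase -: excludes Staphylococcus aureus — 10 left.
bacitracin susceptibility -: excludes Micrococcus luteus — 9 left.
PYR -: excludes Enterococcus faecium, Enterococcus faecalis, Staphylococcus lugdunensis — 6 left.
mannitol fermentation -: all 6 remaining candidates are consistent.
Bile esculin -: excludes Streptococcus bovis — 5 left.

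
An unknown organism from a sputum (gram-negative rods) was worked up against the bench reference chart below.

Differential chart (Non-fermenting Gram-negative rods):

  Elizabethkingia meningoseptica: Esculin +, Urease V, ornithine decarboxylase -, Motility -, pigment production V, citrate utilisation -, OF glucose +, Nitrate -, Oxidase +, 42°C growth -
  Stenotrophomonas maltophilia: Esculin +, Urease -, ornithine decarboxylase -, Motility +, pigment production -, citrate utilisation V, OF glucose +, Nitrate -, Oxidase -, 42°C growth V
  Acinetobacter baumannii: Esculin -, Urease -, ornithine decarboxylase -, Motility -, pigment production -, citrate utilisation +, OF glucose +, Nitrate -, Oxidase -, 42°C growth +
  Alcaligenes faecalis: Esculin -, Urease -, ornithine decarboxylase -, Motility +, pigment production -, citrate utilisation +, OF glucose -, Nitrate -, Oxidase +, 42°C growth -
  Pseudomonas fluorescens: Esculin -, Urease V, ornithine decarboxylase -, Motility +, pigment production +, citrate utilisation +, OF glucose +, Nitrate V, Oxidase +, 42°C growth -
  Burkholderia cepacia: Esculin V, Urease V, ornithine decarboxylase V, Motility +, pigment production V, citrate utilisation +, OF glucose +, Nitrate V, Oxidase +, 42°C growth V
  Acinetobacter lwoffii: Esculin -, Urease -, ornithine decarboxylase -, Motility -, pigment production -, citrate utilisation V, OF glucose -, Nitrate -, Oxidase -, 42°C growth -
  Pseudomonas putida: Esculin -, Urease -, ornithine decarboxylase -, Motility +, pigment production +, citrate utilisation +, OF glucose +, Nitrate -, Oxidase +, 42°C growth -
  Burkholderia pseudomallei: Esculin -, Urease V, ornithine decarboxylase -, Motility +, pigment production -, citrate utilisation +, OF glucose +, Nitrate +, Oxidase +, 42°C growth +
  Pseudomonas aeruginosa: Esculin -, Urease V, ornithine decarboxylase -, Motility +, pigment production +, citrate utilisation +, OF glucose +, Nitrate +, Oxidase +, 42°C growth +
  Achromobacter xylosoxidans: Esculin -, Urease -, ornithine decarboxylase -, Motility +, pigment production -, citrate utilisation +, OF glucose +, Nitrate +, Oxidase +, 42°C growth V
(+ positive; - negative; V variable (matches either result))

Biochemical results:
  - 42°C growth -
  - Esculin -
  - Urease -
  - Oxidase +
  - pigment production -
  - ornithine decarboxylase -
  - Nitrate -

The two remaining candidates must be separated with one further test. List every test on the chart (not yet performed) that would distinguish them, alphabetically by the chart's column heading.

pigment production -: excludes Pseudomonas fluorescens, Pseudomonas putida, Pseudomonas aeruginosa — 8 left.
Nitrate -: excludes Burkholderia pseudomallei, Achromobacter xylosoxidans — 6 left.
ornithine decarboxylase -: all 6 remaining candidates are consistent.
Urease -: all 6 remaining candidates are consistent.
Esculin -: excludes Elizabethkingia meningoseptica, Stenotrophomonas maltophilia — 4 left.
42°C growth -: excludes Acinetobacter baumannii — 3 left.
Oxidase +: excludes Acinetobacter lwoffii — 2 left.
Two candidates remain: Alcaligenes faecalis and Burkholderia cepacia.
  Motility: + vs + — same for both, does not separate.
  citrate utilisation: + vs + — same for both, does not separate.
  OF glucose: Alcaligenes faecalis -, Burkholderia cepacia + — discriminates.

OF glucose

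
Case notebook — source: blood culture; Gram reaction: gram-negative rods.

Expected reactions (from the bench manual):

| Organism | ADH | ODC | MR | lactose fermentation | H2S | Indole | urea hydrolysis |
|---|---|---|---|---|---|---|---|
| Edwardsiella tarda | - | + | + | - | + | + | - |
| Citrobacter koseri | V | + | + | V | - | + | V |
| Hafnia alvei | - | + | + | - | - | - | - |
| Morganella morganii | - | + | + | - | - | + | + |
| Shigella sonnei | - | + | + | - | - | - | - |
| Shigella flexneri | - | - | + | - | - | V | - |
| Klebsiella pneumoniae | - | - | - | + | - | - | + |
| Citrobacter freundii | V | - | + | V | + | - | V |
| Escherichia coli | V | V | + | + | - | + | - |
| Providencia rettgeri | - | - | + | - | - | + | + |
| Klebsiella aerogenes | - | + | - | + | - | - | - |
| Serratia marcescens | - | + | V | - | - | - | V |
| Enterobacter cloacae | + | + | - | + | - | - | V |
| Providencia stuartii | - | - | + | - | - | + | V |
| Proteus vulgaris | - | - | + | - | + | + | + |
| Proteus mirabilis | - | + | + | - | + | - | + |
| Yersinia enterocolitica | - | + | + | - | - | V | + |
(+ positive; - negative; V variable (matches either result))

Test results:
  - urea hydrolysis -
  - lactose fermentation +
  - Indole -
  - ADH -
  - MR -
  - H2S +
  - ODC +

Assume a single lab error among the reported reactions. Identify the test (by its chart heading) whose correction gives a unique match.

H2S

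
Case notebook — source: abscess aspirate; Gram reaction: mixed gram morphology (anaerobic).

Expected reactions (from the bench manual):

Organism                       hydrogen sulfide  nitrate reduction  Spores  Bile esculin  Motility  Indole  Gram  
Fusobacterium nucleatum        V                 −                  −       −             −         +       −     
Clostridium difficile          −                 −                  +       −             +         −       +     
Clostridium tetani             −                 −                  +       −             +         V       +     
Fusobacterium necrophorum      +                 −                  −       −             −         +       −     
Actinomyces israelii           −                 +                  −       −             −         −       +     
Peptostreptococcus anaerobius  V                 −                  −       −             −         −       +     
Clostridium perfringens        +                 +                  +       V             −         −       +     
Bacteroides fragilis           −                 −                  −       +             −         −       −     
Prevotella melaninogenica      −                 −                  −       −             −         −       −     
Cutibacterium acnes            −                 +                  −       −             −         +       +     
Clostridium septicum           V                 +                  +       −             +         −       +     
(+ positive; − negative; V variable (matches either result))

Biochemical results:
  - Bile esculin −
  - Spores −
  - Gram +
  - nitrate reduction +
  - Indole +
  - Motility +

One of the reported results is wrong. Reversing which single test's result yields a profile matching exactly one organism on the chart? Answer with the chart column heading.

Motility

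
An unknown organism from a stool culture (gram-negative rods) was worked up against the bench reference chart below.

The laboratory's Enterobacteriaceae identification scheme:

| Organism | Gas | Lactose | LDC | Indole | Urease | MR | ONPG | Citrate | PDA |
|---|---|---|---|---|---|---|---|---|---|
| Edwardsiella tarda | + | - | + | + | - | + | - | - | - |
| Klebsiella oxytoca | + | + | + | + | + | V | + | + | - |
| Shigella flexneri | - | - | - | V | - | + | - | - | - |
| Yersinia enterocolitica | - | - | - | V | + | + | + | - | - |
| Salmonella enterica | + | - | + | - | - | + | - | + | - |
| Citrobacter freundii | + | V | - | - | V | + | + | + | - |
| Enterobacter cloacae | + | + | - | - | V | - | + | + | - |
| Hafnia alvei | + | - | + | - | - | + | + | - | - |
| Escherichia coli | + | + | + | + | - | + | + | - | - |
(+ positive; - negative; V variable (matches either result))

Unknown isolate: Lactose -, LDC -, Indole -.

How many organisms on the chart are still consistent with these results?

Indole -: excludes Edwardsiella tarda, Klebsiella oxytoca, Escherichia coli — 6 left.
Lactose -: excludes Enterobacter cloacae — 5 left.
LDC -: excludes Salmonella enterica, Hafnia alvei — 3 left.
Still consistent: Citrobacter freundii, Shigella flexneri, Yersinia enterocolitica.

3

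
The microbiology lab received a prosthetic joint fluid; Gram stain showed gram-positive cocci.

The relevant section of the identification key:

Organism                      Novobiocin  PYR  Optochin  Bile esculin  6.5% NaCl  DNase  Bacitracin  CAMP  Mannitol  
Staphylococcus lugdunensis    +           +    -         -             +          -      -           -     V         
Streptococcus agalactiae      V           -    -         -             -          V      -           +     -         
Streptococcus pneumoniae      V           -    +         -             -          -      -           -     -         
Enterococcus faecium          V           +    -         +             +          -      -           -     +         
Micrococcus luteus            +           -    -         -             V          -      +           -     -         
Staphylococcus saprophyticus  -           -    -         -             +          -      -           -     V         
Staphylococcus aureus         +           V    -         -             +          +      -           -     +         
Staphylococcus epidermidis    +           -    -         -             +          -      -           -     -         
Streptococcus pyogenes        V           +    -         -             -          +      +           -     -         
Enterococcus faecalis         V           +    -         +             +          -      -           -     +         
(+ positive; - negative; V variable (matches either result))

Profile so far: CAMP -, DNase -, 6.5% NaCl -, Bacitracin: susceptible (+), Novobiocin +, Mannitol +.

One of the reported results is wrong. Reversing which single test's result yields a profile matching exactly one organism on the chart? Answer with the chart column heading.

As reported, no row in the chart matches all 6 reactions.
Reversing CAMP → still no organism matches.
Reversing Mannitol (to -) → unique match: Micrococcus luteus.
Reversing 6.5% NaCl → still no organism matches.
Reversing Novobiocin → still no organism matches.
Reversing DNase → still no organism matches.
Reversing Bacitracin → still no organism matches.

Mannitol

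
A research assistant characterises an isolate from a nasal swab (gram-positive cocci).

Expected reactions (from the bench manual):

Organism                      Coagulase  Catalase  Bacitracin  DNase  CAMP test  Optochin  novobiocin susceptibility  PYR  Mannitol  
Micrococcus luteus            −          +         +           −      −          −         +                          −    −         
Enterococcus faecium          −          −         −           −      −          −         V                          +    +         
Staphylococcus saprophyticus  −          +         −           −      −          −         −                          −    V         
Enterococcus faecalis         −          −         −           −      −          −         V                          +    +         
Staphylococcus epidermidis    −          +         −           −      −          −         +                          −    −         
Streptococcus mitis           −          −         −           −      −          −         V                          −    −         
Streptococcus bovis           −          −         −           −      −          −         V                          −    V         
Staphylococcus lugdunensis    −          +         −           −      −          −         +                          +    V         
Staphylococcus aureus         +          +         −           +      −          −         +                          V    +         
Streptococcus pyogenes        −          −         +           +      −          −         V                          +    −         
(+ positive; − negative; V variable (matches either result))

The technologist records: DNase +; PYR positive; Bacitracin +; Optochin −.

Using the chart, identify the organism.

Optochin −: all 10 remaining candidates are consistent.
DNase +: excludes 8 organisms — 2 left.
PYR +: all 2 remaining candidates are consistent.
Bacitracin +: excludes Staphylococcus aureus — 1 left.

Streptococcus pyogenes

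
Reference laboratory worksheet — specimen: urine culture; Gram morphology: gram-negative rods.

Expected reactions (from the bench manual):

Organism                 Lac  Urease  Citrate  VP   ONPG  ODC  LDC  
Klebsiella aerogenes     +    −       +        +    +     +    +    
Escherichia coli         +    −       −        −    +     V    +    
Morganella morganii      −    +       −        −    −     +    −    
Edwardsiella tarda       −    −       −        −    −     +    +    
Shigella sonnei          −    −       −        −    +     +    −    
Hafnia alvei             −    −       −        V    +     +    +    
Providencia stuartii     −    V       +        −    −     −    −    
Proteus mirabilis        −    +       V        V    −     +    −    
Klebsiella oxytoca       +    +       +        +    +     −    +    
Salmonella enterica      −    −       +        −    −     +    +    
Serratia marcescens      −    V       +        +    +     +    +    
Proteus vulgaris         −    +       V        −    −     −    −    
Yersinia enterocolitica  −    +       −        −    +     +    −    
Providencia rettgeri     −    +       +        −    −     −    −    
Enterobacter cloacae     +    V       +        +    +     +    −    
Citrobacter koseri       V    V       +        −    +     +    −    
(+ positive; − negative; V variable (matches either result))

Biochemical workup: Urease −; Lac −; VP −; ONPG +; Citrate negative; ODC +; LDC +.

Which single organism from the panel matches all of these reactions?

Hafnia alvei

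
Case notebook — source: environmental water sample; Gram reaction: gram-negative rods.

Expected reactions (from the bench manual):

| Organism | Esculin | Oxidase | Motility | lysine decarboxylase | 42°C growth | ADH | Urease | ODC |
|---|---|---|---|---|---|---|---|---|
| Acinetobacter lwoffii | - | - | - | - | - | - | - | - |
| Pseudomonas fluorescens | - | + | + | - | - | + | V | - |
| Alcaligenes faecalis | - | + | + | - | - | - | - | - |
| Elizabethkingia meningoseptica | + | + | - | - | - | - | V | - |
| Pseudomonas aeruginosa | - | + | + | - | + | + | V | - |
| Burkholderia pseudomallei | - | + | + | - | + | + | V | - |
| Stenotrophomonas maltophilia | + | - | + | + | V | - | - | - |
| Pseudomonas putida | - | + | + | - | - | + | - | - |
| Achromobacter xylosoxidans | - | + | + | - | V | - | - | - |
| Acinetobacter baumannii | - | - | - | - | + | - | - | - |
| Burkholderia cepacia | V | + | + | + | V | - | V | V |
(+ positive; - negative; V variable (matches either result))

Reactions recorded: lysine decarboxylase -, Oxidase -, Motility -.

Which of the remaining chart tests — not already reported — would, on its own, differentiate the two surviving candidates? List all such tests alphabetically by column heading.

Motility -: excludes 8 organisms — 3 left.
lysine decarboxylase -: all 3 remaining candidates are consistent.
Oxidase -: excludes Elizabethkingia meningoseptica — 2 left.
Two candidates remain: Acinetobacter baumannii and Acinetobacter lwoffii.
  Esculin: - vs - — same for both, does not separate.
  42°C growth: Acinetobacter baumannii +, Acinetobacter lwoffii - — discriminates.
  ADH: - vs - — same for both, does not separate.
  Urease: - vs - — same for both, does not separate.
  ODC: - vs - — same for both, does not separate.

42°C growth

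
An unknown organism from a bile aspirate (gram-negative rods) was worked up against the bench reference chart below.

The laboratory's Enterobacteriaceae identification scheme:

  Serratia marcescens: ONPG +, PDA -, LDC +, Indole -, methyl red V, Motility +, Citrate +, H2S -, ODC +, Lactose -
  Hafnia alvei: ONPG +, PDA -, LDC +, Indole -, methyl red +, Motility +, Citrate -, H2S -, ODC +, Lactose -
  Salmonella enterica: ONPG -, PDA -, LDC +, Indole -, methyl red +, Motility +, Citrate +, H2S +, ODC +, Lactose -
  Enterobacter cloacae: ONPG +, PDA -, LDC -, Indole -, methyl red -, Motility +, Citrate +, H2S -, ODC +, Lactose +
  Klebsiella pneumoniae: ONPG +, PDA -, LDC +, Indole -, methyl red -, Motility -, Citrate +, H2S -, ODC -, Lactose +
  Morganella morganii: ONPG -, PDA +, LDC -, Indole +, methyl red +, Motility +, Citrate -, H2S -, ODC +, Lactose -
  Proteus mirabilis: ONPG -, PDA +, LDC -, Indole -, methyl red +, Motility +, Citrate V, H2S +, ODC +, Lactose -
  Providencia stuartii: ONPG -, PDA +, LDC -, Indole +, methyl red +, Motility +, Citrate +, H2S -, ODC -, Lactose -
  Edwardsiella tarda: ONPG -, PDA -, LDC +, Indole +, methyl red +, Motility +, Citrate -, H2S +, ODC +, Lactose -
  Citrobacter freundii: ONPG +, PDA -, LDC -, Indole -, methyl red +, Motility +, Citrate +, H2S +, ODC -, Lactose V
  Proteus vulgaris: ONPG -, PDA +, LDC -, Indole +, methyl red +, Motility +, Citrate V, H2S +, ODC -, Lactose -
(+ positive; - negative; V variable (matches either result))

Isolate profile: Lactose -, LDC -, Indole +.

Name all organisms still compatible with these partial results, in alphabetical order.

Morganella morganii, Proteus vulgaris, Providencia stuartii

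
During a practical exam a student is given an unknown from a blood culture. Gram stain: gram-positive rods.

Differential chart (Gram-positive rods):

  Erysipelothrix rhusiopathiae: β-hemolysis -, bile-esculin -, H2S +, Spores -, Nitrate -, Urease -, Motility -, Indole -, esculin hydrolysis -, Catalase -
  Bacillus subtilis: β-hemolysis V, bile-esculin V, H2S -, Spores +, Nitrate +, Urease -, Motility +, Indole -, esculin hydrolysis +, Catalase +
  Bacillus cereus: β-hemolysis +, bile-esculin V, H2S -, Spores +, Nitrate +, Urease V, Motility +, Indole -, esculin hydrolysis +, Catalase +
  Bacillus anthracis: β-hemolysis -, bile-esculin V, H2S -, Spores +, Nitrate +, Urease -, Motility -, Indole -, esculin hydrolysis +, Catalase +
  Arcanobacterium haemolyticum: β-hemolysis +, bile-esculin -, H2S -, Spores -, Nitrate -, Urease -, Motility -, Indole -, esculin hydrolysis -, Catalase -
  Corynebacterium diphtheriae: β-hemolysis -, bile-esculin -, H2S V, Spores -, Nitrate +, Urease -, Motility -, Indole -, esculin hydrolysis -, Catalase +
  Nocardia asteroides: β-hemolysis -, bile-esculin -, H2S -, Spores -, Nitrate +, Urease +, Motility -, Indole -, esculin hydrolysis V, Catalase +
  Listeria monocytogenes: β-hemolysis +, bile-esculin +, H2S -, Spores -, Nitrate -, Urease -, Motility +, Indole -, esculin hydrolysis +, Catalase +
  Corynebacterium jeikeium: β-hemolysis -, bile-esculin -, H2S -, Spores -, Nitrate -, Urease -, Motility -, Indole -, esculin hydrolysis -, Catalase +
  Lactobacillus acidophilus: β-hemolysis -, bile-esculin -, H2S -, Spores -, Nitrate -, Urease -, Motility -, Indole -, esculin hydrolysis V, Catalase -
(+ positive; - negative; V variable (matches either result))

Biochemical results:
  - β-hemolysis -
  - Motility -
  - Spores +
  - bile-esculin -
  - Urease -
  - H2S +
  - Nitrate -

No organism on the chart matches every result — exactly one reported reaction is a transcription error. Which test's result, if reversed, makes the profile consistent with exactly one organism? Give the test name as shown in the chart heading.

Spores

As reported, no row in the chart matches all 7 reactions.
Reversing β-hemolysis → still no organism matches.
Reversing H2S → still no organism matches.
Reversing Spores (to -) → unique match: Erysipelothrix rhusiopathiae.
Reversing Motility → still no organism matches.
Reversing Urease → still no organism matches.
Reversing Nitrate → still no organism matches.
Reversing bile-esculin → still no organism matches.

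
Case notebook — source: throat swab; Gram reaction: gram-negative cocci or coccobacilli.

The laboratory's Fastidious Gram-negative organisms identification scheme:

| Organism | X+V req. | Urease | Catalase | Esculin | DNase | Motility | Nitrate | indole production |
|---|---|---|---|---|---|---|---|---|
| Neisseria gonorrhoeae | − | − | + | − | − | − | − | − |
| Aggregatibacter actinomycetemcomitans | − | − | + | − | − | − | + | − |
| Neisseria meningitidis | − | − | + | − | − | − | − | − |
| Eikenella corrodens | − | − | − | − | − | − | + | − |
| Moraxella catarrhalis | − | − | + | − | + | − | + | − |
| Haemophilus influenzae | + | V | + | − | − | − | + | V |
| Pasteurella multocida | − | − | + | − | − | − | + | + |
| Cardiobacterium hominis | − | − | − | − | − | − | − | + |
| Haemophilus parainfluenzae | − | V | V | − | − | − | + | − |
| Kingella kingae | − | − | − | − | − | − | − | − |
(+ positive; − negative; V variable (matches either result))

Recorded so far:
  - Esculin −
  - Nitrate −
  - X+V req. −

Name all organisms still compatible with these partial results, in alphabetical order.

Cardiobacterium hominis, Kingella kingae, Neisseria gonorrhoeae, Neisseria meningitidis

X+V req. −: excludes Haemophilus influenzae — 9 left.
Esculin −: all 9 remaining candidates are consistent.
Nitrate −: excludes 5 organisms — 4 left.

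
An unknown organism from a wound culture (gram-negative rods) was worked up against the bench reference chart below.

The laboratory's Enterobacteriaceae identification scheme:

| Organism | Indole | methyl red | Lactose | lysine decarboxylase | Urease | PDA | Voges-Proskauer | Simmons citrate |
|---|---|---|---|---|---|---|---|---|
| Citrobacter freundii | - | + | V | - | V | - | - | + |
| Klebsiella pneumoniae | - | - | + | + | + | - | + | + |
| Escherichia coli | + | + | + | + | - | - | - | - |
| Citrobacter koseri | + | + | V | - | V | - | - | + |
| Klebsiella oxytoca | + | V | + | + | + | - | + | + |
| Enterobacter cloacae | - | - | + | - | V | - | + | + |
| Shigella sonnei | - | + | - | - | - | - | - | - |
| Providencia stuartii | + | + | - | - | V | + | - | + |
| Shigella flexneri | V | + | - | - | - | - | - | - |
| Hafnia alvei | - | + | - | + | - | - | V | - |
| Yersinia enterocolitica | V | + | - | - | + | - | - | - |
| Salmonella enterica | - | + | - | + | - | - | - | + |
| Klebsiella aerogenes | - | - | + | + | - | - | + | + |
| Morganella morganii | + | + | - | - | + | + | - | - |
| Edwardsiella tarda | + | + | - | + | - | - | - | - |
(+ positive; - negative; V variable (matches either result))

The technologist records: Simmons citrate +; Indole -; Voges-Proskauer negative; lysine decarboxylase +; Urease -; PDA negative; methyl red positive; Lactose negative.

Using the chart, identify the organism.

Salmonella enterica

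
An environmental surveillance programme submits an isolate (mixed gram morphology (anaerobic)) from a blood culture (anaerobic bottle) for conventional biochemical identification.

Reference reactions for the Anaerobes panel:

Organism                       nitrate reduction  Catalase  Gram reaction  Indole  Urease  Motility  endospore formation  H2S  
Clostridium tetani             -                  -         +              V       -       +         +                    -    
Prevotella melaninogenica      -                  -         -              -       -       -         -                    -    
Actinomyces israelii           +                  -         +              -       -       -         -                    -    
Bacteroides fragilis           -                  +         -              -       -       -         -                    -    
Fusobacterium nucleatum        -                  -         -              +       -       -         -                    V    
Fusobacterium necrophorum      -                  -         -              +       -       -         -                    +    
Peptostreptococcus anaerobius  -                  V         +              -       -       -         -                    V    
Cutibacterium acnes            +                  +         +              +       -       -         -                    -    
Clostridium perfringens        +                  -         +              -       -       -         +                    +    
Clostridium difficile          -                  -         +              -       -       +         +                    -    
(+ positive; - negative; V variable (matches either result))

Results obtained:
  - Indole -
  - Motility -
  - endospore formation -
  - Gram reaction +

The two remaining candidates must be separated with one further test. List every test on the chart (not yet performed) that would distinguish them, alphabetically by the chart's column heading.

nitrate reduction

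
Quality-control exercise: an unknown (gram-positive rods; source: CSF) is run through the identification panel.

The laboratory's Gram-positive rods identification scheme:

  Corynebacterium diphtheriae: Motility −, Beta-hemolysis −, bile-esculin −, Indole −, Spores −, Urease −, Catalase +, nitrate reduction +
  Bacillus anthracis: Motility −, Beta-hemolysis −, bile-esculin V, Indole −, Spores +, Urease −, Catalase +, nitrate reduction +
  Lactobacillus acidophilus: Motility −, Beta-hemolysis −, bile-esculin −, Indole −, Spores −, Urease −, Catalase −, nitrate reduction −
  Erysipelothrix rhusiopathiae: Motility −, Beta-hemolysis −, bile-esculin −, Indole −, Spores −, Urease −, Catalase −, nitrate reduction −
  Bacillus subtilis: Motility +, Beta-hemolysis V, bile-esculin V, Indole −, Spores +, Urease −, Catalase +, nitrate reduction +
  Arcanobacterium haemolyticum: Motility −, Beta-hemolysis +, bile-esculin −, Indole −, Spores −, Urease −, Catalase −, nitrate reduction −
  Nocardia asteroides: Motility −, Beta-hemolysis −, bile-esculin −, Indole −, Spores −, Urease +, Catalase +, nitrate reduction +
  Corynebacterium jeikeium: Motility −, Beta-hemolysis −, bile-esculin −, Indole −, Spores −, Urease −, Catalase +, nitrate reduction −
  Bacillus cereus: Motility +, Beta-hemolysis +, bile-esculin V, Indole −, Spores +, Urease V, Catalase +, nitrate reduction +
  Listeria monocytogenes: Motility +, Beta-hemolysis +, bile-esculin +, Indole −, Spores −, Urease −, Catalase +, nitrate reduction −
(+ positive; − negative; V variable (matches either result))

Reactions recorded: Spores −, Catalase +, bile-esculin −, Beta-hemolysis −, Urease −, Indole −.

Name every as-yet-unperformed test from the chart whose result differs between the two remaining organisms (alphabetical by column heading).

nitrate reduction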